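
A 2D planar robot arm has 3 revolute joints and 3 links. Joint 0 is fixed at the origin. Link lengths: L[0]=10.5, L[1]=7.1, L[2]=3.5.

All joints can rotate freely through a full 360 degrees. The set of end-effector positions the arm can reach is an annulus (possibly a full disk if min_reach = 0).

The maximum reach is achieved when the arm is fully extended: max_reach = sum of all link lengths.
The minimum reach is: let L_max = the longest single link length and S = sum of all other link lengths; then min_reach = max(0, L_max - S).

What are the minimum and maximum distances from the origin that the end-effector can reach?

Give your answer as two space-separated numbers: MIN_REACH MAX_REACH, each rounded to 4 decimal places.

Link lengths: [10.5, 7.1, 3.5]
max_reach = 10.5 + 7.1 + 3.5 = 21.1
L_max = max([10.5, 7.1, 3.5]) = 10.5
S (sum of others) = 21.1 - 10.5 = 10.6
min_reach = max(0, 10.5 - 10.6) = max(0, -0.1) = 0

Answer: 0.0000 21.1000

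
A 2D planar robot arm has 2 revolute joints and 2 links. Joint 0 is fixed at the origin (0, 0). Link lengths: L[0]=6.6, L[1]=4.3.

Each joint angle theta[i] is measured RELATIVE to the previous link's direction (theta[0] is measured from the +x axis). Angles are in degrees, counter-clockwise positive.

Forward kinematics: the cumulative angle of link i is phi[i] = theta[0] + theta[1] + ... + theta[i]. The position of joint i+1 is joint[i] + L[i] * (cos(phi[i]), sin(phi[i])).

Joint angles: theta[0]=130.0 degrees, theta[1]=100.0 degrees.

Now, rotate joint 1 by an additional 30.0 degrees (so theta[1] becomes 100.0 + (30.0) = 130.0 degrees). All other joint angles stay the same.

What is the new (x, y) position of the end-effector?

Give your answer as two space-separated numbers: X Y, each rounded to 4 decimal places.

Answer: -4.9891 0.8212

Derivation:
joint[0] = (0.0000, 0.0000)  (base)
link 0: phi[0] = 130 = 130 deg
  cos(130 deg) = -0.6428, sin(130 deg) = 0.7660
  joint[1] = (0.0000, 0.0000) + 6.6 * (-0.6428, 0.7660) = (0.0000 + -4.2424, 0.0000 + 5.0559) = (-4.2424, 5.0559)
link 1: phi[1] = 130 + 130 = 260 deg
  cos(260 deg) = -0.1736, sin(260 deg) = -0.9848
  joint[2] = (-4.2424, 5.0559) + 4.3 * (-0.1736, -0.9848) = (-4.2424 + -0.7467, 5.0559 + -4.2347) = (-4.9891, 0.8212)
End effector: (-4.9891, 0.8212)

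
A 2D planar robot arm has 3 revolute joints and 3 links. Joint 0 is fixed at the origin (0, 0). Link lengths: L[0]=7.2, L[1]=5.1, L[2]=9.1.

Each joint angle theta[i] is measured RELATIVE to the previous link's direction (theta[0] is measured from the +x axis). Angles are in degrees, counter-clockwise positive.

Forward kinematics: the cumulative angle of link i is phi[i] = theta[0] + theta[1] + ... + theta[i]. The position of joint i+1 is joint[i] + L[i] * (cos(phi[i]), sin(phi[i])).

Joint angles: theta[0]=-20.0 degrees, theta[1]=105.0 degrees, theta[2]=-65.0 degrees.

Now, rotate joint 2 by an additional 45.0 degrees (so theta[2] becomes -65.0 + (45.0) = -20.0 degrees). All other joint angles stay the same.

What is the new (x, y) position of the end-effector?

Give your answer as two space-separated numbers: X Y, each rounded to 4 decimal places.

joint[0] = (0.0000, 0.0000)  (base)
link 0: phi[0] = -20 = -20 deg
  cos(-20 deg) = 0.9397, sin(-20 deg) = -0.3420
  joint[1] = (0.0000, 0.0000) + 7.2 * (0.9397, -0.3420) = (0.0000 + 6.7658, 0.0000 + -2.4625) = (6.7658, -2.4625)
link 1: phi[1] = -20 + 105 = 85 deg
  cos(85 deg) = 0.0872, sin(85 deg) = 0.9962
  joint[2] = (6.7658, -2.4625) + 5.1 * (0.0872, 0.9962) = (6.7658 + 0.4445, -2.4625 + 5.0806) = (7.2103, 2.6180)
link 2: phi[2] = -20 + 105 + -20 = 65 deg
  cos(65 deg) = 0.4226, sin(65 deg) = 0.9063
  joint[3] = (7.2103, 2.6180) + 9.1 * (0.4226, 0.9063) = (7.2103 + 3.8458, 2.6180 + 8.2474) = (11.0561, 10.8654)
End effector: (11.0561, 10.8654)

Answer: 11.0561 10.8654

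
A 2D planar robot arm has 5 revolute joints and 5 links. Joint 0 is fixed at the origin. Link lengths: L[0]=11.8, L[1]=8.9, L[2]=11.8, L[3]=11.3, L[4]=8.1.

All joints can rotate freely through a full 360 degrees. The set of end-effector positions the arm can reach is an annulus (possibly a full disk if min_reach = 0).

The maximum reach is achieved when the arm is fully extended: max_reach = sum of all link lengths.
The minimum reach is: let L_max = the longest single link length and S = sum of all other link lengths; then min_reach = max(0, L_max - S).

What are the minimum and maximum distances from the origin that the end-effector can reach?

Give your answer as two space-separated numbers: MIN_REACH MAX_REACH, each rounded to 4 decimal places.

Link lengths: [11.8, 8.9, 11.8, 11.3, 8.1]
max_reach = 11.8 + 8.9 + 11.8 + 11.3 + 8.1 = 51.9
L_max = max([11.8, 8.9, 11.8, 11.3, 8.1]) = 11.8
S (sum of others) = 51.9 - 11.8 = 40.1
min_reach = max(0, 11.8 - 40.1) = max(0, -28.3) = 0

Answer: 0.0000 51.9000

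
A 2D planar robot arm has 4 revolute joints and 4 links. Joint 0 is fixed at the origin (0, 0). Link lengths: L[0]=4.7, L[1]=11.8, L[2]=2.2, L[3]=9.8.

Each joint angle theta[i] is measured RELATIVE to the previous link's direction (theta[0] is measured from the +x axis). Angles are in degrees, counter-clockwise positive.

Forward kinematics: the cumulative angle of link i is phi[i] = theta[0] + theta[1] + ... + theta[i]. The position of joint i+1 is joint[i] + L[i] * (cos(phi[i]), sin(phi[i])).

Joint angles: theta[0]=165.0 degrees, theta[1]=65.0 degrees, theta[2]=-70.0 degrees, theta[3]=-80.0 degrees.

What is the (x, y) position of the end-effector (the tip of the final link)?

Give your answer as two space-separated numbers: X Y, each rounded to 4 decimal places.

joint[0] = (0.0000, 0.0000)  (base)
link 0: phi[0] = 165 = 165 deg
  cos(165 deg) = -0.9659, sin(165 deg) = 0.2588
  joint[1] = (0.0000, 0.0000) + 4.7 * (-0.9659, 0.2588) = (0.0000 + -4.5399, 0.0000 + 1.2164) = (-4.5399, 1.2164)
link 1: phi[1] = 165 + 65 = 230 deg
  cos(230 deg) = -0.6428, sin(230 deg) = -0.7660
  joint[2] = (-4.5399, 1.2164) + 11.8 * (-0.6428, -0.7660) = (-4.5399 + -7.5849, 1.2164 + -9.0393) = (-12.1247, -7.8229)
link 2: phi[2] = 165 + 65 + -70 = 160 deg
  cos(160 deg) = -0.9397, sin(160 deg) = 0.3420
  joint[3] = (-12.1247, -7.8229) + 2.2 * (-0.9397, 0.3420) = (-12.1247 + -2.0673, -7.8229 + 0.7524) = (-14.1921, -7.0704)
link 3: phi[3] = 165 + 65 + -70 + -80 = 80 deg
  cos(80 deg) = 0.1736, sin(80 deg) = 0.9848
  joint[4] = (-14.1921, -7.0704) + 9.8 * (0.1736, 0.9848) = (-14.1921 + 1.7018, -7.0704 + 9.6511) = (-12.4903, 2.5807)
End effector: (-12.4903, 2.5807)

Answer: -12.4903 2.5807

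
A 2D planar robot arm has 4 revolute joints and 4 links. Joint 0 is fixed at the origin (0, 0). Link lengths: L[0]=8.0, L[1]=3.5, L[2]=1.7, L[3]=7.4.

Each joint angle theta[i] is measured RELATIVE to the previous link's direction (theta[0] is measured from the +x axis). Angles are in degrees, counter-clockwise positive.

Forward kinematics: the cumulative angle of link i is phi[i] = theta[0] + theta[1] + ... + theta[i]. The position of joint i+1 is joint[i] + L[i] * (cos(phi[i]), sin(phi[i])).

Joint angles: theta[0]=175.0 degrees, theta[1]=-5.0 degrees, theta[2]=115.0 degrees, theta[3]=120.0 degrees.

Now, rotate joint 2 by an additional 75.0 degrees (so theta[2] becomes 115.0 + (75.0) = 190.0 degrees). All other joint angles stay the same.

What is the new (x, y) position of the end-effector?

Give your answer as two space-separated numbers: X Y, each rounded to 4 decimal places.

Answer: -13.4164 7.7136

Derivation:
joint[0] = (0.0000, 0.0000)  (base)
link 0: phi[0] = 175 = 175 deg
  cos(175 deg) = -0.9962, sin(175 deg) = 0.0872
  joint[1] = (0.0000, 0.0000) + 8 * (-0.9962, 0.0872) = (0.0000 + -7.9696, 0.0000 + 0.6972) = (-7.9696, 0.6972)
link 1: phi[1] = 175 + -5 = 170 deg
  cos(170 deg) = -0.9848, sin(170 deg) = 0.1736
  joint[2] = (-7.9696, 0.6972) + 3.5 * (-0.9848, 0.1736) = (-7.9696 + -3.4468, 0.6972 + 0.6078) = (-11.4164, 1.3050)
link 2: phi[2] = 175 + -5 + 190 = 360 deg
  cos(360 deg) = 1.0000, sin(360 deg) = -0.0000
  joint[3] = (-11.4164, 1.3050) + 1.7 * (1.0000, -0.0000) = (-11.4164 + 1.7000, 1.3050 + -0.0000) = (-9.7164, 1.3050)
link 3: phi[3] = 175 + -5 + 190 + 120 = 480 deg
  cos(480 deg) = -0.5000, sin(480 deg) = 0.8660
  joint[4] = (-9.7164, 1.3050) + 7.4 * (-0.5000, 0.8660) = (-9.7164 + -3.7000, 1.3050 + 6.4086) = (-13.4164, 7.7136)
End effector: (-13.4164, 7.7136)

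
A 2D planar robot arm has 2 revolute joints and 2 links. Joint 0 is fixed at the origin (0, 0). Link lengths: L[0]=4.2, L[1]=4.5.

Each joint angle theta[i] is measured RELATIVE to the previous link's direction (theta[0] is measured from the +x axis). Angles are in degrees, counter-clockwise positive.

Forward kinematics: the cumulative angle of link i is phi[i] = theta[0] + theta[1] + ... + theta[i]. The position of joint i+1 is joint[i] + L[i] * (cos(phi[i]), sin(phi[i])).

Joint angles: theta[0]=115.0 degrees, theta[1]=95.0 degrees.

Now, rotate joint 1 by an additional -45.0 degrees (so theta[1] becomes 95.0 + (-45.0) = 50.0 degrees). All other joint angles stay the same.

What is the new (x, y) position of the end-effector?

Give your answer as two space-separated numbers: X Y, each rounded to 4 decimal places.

joint[0] = (0.0000, 0.0000)  (base)
link 0: phi[0] = 115 = 115 deg
  cos(115 deg) = -0.4226, sin(115 deg) = 0.9063
  joint[1] = (0.0000, 0.0000) + 4.2 * (-0.4226, 0.9063) = (0.0000 + -1.7750, 0.0000 + 3.8065) = (-1.7750, 3.8065)
link 1: phi[1] = 115 + 50 = 165 deg
  cos(165 deg) = -0.9659, sin(165 deg) = 0.2588
  joint[2] = (-1.7750, 3.8065) + 4.5 * (-0.9659, 0.2588) = (-1.7750 + -4.3467, 3.8065 + 1.1647) = (-6.1217, 4.9712)
End effector: (-6.1217, 4.9712)

Answer: -6.1217 4.9712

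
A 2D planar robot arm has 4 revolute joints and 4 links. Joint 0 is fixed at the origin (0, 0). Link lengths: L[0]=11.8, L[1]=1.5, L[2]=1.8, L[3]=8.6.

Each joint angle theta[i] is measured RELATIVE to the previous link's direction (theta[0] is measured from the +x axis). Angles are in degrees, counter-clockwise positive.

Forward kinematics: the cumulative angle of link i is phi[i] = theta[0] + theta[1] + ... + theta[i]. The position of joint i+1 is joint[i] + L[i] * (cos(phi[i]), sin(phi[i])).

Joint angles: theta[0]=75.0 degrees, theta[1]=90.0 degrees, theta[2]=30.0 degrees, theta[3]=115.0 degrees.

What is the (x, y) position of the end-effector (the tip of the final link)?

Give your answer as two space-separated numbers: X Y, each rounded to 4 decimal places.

joint[0] = (0.0000, 0.0000)  (base)
link 0: phi[0] = 75 = 75 deg
  cos(75 deg) = 0.2588, sin(75 deg) = 0.9659
  joint[1] = (0.0000, 0.0000) + 11.8 * (0.2588, 0.9659) = (0.0000 + 3.0541, 0.0000 + 11.3979) = (3.0541, 11.3979)
link 1: phi[1] = 75 + 90 = 165 deg
  cos(165 deg) = -0.9659, sin(165 deg) = 0.2588
  joint[2] = (3.0541, 11.3979) + 1.5 * (-0.9659, 0.2588) = (3.0541 + -1.4489, 11.3979 + 0.3882) = (1.6052, 11.7862)
link 2: phi[2] = 75 + 90 + 30 = 195 deg
  cos(195 deg) = -0.9659, sin(195 deg) = -0.2588
  joint[3] = (1.6052, 11.7862) + 1.8 * (-0.9659, -0.2588) = (1.6052 + -1.7387, 11.7862 + -0.4659) = (-0.1335, 11.3203)
link 3: phi[3] = 75 + 90 + 30 + 115 = 310 deg
  cos(310 deg) = 0.6428, sin(310 deg) = -0.7660
  joint[4] = (-0.1335, 11.3203) + 8.6 * (0.6428, -0.7660) = (-0.1335 + 5.5280, 11.3203 + -6.5880) = (5.3945, 4.7323)
End effector: (5.3945, 4.7323)

Answer: 5.3945 4.7323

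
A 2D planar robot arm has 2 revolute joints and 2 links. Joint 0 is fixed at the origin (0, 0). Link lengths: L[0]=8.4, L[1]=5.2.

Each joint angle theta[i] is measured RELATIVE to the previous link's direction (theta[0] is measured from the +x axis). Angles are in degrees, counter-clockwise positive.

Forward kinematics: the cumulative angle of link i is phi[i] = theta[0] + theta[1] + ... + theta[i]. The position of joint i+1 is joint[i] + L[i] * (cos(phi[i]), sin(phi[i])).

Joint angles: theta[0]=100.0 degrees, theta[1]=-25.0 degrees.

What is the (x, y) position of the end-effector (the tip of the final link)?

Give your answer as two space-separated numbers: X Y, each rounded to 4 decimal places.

joint[0] = (0.0000, 0.0000)  (base)
link 0: phi[0] = 100 = 100 deg
  cos(100 deg) = -0.1736, sin(100 deg) = 0.9848
  joint[1] = (0.0000, 0.0000) + 8.4 * (-0.1736, 0.9848) = (0.0000 + -1.4586, 0.0000 + 8.2724) = (-1.4586, 8.2724)
link 1: phi[1] = 100 + -25 = 75 deg
  cos(75 deg) = 0.2588, sin(75 deg) = 0.9659
  joint[2] = (-1.4586, 8.2724) + 5.2 * (0.2588, 0.9659) = (-1.4586 + 1.3459, 8.2724 + 5.0228) = (-0.1128, 13.2952)
End effector: (-0.1128, 13.2952)

Answer: -0.1128 13.2952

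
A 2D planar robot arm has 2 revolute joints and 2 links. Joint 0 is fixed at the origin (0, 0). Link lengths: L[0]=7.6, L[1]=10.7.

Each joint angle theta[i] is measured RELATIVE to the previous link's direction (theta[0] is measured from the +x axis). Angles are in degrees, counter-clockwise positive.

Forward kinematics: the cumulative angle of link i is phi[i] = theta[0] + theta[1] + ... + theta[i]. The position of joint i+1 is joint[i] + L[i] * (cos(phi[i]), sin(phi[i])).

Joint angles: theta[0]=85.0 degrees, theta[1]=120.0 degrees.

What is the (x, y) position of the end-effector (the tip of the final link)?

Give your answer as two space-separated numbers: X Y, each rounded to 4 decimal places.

joint[0] = (0.0000, 0.0000)  (base)
link 0: phi[0] = 85 = 85 deg
  cos(85 deg) = 0.0872, sin(85 deg) = 0.9962
  joint[1] = (0.0000, 0.0000) + 7.6 * (0.0872, 0.9962) = (0.0000 + 0.6624, 0.0000 + 7.5711) = (0.6624, 7.5711)
link 1: phi[1] = 85 + 120 = 205 deg
  cos(205 deg) = -0.9063, sin(205 deg) = -0.4226
  joint[2] = (0.6624, 7.5711) + 10.7 * (-0.9063, -0.4226) = (0.6624 + -9.6975, 7.5711 + -4.5220) = (-9.0351, 3.0491)
End effector: (-9.0351, 3.0491)

Answer: -9.0351 3.0491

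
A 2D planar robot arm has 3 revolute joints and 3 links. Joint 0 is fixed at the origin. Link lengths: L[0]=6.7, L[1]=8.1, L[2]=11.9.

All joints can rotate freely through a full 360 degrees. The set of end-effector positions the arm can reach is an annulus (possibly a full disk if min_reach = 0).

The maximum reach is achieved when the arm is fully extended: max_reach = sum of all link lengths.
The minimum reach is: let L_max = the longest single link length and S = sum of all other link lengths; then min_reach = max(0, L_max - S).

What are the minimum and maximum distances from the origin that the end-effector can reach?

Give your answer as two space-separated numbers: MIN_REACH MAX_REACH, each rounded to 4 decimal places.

Answer: 0.0000 26.7000

Derivation:
Link lengths: [6.7, 8.1, 11.9]
max_reach = 6.7 + 8.1 + 11.9 = 26.7
L_max = max([6.7, 8.1, 11.9]) = 11.9
S (sum of others) = 26.7 - 11.9 = 14.8
min_reach = max(0, 11.9 - 14.8) = max(0, -2.9) = 0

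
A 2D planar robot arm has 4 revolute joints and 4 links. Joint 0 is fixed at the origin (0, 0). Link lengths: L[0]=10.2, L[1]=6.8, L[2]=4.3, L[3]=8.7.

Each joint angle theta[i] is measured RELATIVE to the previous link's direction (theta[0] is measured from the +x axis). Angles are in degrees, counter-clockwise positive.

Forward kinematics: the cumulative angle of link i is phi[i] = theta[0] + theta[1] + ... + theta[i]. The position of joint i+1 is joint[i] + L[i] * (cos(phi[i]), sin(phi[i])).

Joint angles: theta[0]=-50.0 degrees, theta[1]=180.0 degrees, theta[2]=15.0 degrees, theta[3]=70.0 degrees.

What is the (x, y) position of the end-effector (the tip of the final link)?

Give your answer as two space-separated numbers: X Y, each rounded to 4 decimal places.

joint[0] = (0.0000, 0.0000)  (base)
link 0: phi[0] = -50 = -50 deg
  cos(-50 deg) = 0.6428, sin(-50 deg) = -0.7660
  joint[1] = (0.0000, 0.0000) + 10.2 * (0.6428, -0.7660) = (0.0000 + 6.5564, 0.0000 + -7.8137) = (6.5564, -7.8137)
link 1: phi[1] = -50 + 180 = 130 deg
  cos(130 deg) = -0.6428, sin(130 deg) = 0.7660
  joint[2] = (6.5564, -7.8137) + 6.8 * (-0.6428, 0.7660) = (6.5564 + -4.3710, -7.8137 + 5.2091) = (2.1855, -2.6046)
link 2: phi[2] = -50 + 180 + 15 = 145 deg
  cos(145 deg) = -0.8192, sin(145 deg) = 0.5736
  joint[3] = (2.1855, -2.6046) + 4.3 * (-0.8192, 0.5736) = (2.1855 + -3.5224, -2.6046 + 2.4664) = (-1.3369, -0.1382)
link 3: phi[3] = -50 + 180 + 15 + 70 = 215 deg
  cos(215 deg) = -0.8192, sin(215 deg) = -0.5736
  joint[4] = (-1.3369, -0.1382) + 8.7 * (-0.8192, -0.5736) = (-1.3369 + -7.1266, -0.1382 + -4.9901) = (-8.4635, -5.1283)
End effector: (-8.4635, -5.1283)

Answer: -8.4635 -5.1283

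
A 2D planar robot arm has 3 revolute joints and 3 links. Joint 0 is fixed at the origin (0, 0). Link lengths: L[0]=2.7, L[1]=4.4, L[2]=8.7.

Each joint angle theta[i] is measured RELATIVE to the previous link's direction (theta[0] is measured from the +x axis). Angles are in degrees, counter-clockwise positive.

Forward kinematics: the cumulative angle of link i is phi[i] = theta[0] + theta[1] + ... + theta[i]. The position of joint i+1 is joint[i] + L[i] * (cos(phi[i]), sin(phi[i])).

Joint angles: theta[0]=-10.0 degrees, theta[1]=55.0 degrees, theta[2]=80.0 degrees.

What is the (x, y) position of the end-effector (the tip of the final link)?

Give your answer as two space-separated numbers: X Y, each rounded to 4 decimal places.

joint[0] = (0.0000, 0.0000)  (base)
link 0: phi[0] = -10 = -10 deg
  cos(-10 deg) = 0.9848, sin(-10 deg) = -0.1736
  joint[1] = (0.0000, 0.0000) + 2.7 * (0.9848, -0.1736) = (0.0000 + 2.6590, 0.0000 + -0.4689) = (2.6590, -0.4689)
link 1: phi[1] = -10 + 55 = 45 deg
  cos(45 deg) = 0.7071, sin(45 deg) = 0.7071
  joint[2] = (2.6590, -0.4689) + 4.4 * (0.7071, 0.7071) = (2.6590 + 3.1113, -0.4689 + 3.1113) = (5.7703, 2.6424)
link 2: phi[2] = -10 + 55 + 80 = 125 deg
  cos(125 deg) = -0.5736, sin(125 deg) = 0.8192
  joint[3] = (5.7703, 2.6424) + 8.7 * (-0.5736, 0.8192) = (5.7703 + -4.9901, 2.6424 + 7.1266) = (0.7801, 9.7690)
End effector: (0.7801, 9.7690)

Answer: 0.7801 9.7690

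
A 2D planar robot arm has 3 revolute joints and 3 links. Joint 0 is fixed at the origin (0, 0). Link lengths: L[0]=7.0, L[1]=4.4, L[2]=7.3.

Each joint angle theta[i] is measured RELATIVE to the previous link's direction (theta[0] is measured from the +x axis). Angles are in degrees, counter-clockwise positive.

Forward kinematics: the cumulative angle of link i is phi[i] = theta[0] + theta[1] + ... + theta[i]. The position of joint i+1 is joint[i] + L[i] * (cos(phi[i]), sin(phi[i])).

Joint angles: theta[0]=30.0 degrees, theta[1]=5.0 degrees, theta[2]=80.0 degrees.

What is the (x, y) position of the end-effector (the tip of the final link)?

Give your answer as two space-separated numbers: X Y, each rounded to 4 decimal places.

joint[0] = (0.0000, 0.0000)  (base)
link 0: phi[0] = 30 = 30 deg
  cos(30 deg) = 0.8660, sin(30 deg) = 0.5000
  joint[1] = (0.0000, 0.0000) + 7 * (0.8660, 0.5000) = (0.0000 + 6.0622, 0.0000 + 3.5000) = (6.0622, 3.5000)
link 1: phi[1] = 30 + 5 = 35 deg
  cos(35 deg) = 0.8192, sin(35 deg) = 0.5736
  joint[2] = (6.0622, 3.5000) + 4.4 * (0.8192, 0.5736) = (6.0622 + 3.6043, 3.5000 + 2.5237) = (9.6664, 6.0237)
link 2: phi[2] = 30 + 5 + 80 = 115 deg
  cos(115 deg) = -0.4226, sin(115 deg) = 0.9063
  joint[3] = (9.6664, 6.0237) + 7.3 * (-0.4226, 0.9063) = (9.6664 + -3.0851, 6.0237 + 6.6160) = (6.5813, 12.6398)
End effector: (6.5813, 12.6398)

Answer: 6.5813 12.6398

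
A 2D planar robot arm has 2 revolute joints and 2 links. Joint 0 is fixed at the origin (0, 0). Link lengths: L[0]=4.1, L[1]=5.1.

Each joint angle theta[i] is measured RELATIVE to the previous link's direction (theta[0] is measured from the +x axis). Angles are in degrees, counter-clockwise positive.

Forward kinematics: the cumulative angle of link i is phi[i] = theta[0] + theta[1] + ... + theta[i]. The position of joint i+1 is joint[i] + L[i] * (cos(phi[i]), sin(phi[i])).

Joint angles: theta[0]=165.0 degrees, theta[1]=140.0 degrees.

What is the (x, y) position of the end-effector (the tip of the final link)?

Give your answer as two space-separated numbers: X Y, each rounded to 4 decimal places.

Answer: -1.0351 -3.1165

Derivation:
joint[0] = (0.0000, 0.0000)  (base)
link 0: phi[0] = 165 = 165 deg
  cos(165 deg) = -0.9659, sin(165 deg) = 0.2588
  joint[1] = (0.0000, 0.0000) + 4.1 * (-0.9659, 0.2588) = (0.0000 + -3.9603, 0.0000 + 1.0612) = (-3.9603, 1.0612)
link 1: phi[1] = 165 + 140 = 305 deg
  cos(305 deg) = 0.5736, sin(305 deg) = -0.8192
  joint[2] = (-3.9603, 1.0612) + 5.1 * (0.5736, -0.8192) = (-3.9603 + 2.9252, 1.0612 + -4.1777) = (-1.0351, -3.1165)
End effector: (-1.0351, -3.1165)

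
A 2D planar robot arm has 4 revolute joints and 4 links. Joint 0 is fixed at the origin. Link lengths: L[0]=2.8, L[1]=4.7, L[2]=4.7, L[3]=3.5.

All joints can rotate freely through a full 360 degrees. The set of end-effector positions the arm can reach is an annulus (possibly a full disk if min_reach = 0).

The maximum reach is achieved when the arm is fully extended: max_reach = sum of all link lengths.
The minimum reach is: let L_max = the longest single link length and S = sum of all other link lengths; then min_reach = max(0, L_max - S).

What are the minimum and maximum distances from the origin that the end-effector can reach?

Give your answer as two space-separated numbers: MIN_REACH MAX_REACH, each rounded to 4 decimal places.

Link lengths: [2.8, 4.7, 4.7, 3.5]
max_reach = 2.8 + 4.7 + 4.7 + 3.5 = 15.7
L_max = max([2.8, 4.7, 4.7, 3.5]) = 4.7
S (sum of others) = 15.7 - 4.7 = 11
min_reach = max(0, 4.7 - 11) = max(0, -6.3) = 0

Answer: 0.0000 15.7000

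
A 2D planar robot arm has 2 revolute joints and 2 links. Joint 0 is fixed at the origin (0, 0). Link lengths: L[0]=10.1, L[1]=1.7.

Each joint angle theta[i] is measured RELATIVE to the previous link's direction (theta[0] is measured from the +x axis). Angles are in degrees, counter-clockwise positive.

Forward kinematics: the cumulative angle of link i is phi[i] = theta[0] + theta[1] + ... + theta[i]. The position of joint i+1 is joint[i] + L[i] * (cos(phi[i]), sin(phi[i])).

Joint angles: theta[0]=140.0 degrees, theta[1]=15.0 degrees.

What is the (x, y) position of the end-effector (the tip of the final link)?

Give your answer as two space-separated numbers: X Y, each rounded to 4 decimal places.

joint[0] = (0.0000, 0.0000)  (base)
link 0: phi[0] = 140 = 140 deg
  cos(140 deg) = -0.7660, sin(140 deg) = 0.6428
  joint[1] = (0.0000, 0.0000) + 10.1 * (-0.7660, 0.6428) = (0.0000 + -7.7370, 0.0000 + 6.4922) = (-7.7370, 6.4922)
link 1: phi[1] = 140 + 15 = 155 deg
  cos(155 deg) = -0.9063, sin(155 deg) = 0.4226
  joint[2] = (-7.7370, 6.4922) + 1.7 * (-0.9063, 0.4226) = (-7.7370 + -1.5407, 6.4922 + 0.7185) = (-9.2778, 7.2106)
End effector: (-9.2778, 7.2106)

Answer: -9.2778 7.2106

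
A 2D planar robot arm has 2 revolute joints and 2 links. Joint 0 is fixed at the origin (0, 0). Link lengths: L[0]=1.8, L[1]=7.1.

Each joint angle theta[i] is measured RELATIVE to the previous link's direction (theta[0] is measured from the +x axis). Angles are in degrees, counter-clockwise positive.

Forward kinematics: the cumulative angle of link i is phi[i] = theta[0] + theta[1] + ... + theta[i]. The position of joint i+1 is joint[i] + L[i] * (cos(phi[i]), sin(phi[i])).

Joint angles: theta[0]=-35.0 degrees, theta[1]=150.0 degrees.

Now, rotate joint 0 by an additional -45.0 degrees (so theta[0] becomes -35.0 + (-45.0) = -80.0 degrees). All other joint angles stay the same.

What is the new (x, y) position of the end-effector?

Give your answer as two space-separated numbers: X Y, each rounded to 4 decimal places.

joint[0] = (0.0000, 0.0000)  (base)
link 0: phi[0] = -80 = -80 deg
  cos(-80 deg) = 0.1736, sin(-80 deg) = -0.9848
  joint[1] = (0.0000, 0.0000) + 1.8 * (0.1736, -0.9848) = (0.0000 + 0.3126, 0.0000 + -1.7727) = (0.3126, -1.7727)
link 1: phi[1] = -80 + 150 = 70 deg
  cos(70 deg) = 0.3420, sin(70 deg) = 0.9397
  joint[2] = (0.3126, -1.7727) + 7.1 * (0.3420, 0.9397) = (0.3126 + 2.4283, -1.7727 + 6.6718) = (2.7409, 4.8992)
End effector: (2.7409, 4.8992)

Answer: 2.7409 4.8992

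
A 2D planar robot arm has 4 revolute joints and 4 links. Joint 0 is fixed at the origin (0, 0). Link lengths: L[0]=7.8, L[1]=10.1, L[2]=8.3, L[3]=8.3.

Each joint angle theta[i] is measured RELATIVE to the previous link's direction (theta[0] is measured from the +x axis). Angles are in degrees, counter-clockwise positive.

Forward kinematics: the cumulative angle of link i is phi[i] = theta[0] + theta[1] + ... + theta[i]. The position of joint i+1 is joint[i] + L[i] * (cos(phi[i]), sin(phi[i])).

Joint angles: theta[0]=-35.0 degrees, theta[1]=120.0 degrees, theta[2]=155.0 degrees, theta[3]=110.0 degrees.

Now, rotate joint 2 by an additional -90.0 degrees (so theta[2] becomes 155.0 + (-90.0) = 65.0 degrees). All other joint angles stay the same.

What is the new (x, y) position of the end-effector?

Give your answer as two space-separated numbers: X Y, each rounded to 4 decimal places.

Answer: -1.3596 1.5638

Derivation:
joint[0] = (0.0000, 0.0000)  (base)
link 0: phi[0] = -35 = -35 deg
  cos(-35 deg) = 0.8192, sin(-35 deg) = -0.5736
  joint[1] = (0.0000, 0.0000) + 7.8 * (0.8192, -0.5736) = (0.0000 + 6.3894, 0.0000 + -4.4739) = (6.3894, -4.4739)
link 1: phi[1] = -35 + 120 = 85 deg
  cos(85 deg) = 0.0872, sin(85 deg) = 0.9962
  joint[2] = (6.3894, -4.4739) + 10.1 * (0.0872, 0.9962) = (6.3894 + 0.8803, -4.4739 + 10.0616) = (7.2697, 5.5877)
link 2: phi[2] = -35 + 120 + 65 = 150 deg
  cos(150 deg) = -0.8660, sin(150 deg) = 0.5000
  joint[3] = (7.2697, 5.5877) + 8.3 * (-0.8660, 0.5000) = (7.2697 + -7.1880, 5.5877 + 4.1500) = (0.0816, 9.7377)
link 3: phi[3] = -35 + 120 + 65 + 110 = 260 deg
  cos(260 deg) = -0.1736, sin(260 deg) = -0.9848
  joint[4] = (0.0816, 9.7377) + 8.3 * (-0.1736, -0.9848) = (0.0816 + -1.4413, 9.7377 + -8.1739) = (-1.3596, 1.5638)
End effector: (-1.3596, 1.5638)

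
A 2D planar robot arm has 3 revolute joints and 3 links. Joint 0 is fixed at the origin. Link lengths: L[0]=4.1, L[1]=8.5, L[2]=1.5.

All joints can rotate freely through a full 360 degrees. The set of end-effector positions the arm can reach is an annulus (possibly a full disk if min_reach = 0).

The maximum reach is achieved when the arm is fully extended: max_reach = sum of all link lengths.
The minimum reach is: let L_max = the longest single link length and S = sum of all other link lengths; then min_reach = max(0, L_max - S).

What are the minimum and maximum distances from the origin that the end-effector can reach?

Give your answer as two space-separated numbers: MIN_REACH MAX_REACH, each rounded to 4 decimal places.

Answer: 2.9000 14.1000

Derivation:
Link lengths: [4.1, 8.5, 1.5]
max_reach = 4.1 + 8.5 + 1.5 = 14.1
L_max = max([4.1, 8.5, 1.5]) = 8.5
S (sum of others) = 14.1 - 8.5 = 5.6
min_reach = max(0, 8.5 - 5.6) = max(0, 2.9) = 2.9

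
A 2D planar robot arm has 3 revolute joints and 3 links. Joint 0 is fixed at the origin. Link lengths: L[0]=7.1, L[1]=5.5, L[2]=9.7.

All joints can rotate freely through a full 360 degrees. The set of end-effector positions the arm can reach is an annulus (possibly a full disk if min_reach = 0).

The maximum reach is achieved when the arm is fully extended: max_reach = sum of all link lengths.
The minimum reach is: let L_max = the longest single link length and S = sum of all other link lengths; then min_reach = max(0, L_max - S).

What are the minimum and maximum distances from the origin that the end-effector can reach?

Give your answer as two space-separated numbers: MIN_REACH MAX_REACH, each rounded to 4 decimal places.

Link lengths: [7.1, 5.5, 9.7]
max_reach = 7.1 + 5.5 + 9.7 = 22.3
L_max = max([7.1, 5.5, 9.7]) = 9.7
S (sum of others) = 22.3 - 9.7 = 12.6
min_reach = max(0, 9.7 - 12.6) = max(0, -2.9) = 0

Answer: 0.0000 22.3000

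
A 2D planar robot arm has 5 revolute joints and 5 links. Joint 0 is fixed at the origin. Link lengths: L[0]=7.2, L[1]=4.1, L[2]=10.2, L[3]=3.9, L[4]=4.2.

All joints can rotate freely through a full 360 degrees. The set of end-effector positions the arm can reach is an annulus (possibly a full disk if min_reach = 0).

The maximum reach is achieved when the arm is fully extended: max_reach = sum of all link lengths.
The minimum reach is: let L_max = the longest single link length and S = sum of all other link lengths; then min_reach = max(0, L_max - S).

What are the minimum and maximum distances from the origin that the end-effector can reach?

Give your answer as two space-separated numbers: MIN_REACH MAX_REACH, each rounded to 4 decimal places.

Answer: 0.0000 29.6000

Derivation:
Link lengths: [7.2, 4.1, 10.2, 3.9, 4.2]
max_reach = 7.2 + 4.1 + 10.2 + 3.9 + 4.2 = 29.6
L_max = max([7.2, 4.1, 10.2, 3.9, 4.2]) = 10.2
S (sum of others) = 29.6 - 10.2 = 19.4
min_reach = max(0, 10.2 - 19.4) = max(0, -9.2) = 0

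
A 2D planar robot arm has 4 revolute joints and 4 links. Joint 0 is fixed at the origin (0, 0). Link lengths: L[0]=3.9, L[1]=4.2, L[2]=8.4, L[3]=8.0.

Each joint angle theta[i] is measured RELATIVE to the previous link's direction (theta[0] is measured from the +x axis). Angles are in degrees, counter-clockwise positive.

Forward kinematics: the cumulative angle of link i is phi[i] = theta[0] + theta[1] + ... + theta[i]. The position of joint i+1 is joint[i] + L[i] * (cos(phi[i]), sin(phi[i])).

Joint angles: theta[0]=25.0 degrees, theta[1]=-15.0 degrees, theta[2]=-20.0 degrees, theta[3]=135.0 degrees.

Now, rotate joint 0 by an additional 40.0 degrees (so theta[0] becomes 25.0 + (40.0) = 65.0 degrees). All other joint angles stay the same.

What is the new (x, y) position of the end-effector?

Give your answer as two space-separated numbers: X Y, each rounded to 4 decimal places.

joint[0] = (0.0000, 0.0000)  (base)
link 0: phi[0] = 65 = 65 deg
  cos(65 deg) = 0.4226, sin(65 deg) = 0.9063
  joint[1] = (0.0000, 0.0000) + 3.9 * (0.4226, 0.9063) = (0.0000 + 1.6482, 0.0000 + 3.5346) = (1.6482, 3.5346)
link 1: phi[1] = 65 + -15 = 50 deg
  cos(50 deg) = 0.6428, sin(50 deg) = 0.7660
  joint[2] = (1.6482, 3.5346) + 4.2 * (0.6428, 0.7660) = (1.6482 + 2.6997, 3.5346 + 3.2174) = (4.3479, 6.7520)
link 2: phi[2] = 65 + -15 + -20 = 30 deg
  cos(30 deg) = 0.8660, sin(30 deg) = 0.5000
  joint[3] = (4.3479, 6.7520) + 8.4 * (0.8660, 0.5000) = (4.3479 + 7.2746, 6.7520 + 4.2000) = (11.6225, 10.9520)
link 3: phi[3] = 65 + -15 + -20 + 135 = 165 deg
  cos(165 deg) = -0.9659, sin(165 deg) = 0.2588
  joint[4] = (11.6225, 10.9520) + 8 * (-0.9659, 0.2588) = (11.6225 + -7.7274, 10.9520 + 2.0706) = (3.8951, 13.0225)
End effector: (3.8951, 13.0225)

Answer: 3.8951 13.0225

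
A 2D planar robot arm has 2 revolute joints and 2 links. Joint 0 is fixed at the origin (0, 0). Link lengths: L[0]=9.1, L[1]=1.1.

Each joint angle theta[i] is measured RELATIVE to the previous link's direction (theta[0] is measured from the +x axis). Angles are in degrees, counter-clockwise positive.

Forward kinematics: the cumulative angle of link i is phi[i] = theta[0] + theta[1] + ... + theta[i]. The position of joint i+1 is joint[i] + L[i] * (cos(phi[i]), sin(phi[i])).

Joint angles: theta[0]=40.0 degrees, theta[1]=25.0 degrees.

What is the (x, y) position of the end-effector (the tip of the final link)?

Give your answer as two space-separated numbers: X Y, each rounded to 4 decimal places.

Answer: 7.4359 6.8463

Derivation:
joint[0] = (0.0000, 0.0000)  (base)
link 0: phi[0] = 40 = 40 deg
  cos(40 deg) = 0.7660, sin(40 deg) = 0.6428
  joint[1] = (0.0000, 0.0000) + 9.1 * (0.7660, 0.6428) = (0.0000 + 6.9710, 0.0000 + 5.8494) = (6.9710, 5.8494)
link 1: phi[1] = 40 + 25 = 65 deg
  cos(65 deg) = 0.4226, sin(65 deg) = 0.9063
  joint[2] = (6.9710, 5.8494) + 1.1 * (0.4226, 0.9063) = (6.9710 + 0.4649, 5.8494 + 0.9969) = (7.4359, 6.8463)
End effector: (7.4359, 6.8463)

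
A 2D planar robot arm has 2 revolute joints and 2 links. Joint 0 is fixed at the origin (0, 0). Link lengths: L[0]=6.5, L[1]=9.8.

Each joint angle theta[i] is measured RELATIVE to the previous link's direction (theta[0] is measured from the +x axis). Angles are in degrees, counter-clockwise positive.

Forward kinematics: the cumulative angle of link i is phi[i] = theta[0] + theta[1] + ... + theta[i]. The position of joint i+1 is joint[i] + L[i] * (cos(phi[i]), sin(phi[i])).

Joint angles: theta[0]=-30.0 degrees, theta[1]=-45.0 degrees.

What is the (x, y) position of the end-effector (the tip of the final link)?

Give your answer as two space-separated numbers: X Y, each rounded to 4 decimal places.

joint[0] = (0.0000, 0.0000)  (base)
link 0: phi[0] = -30 = -30 deg
  cos(-30 deg) = 0.8660, sin(-30 deg) = -0.5000
  joint[1] = (0.0000, 0.0000) + 6.5 * (0.8660, -0.5000) = (0.0000 + 5.6292, 0.0000 + -3.2500) = (5.6292, -3.2500)
link 1: phi[1] = -30 + -45 = -75 deg
  cos(-75 deg) = 0.2588, sin(-75 deg) = -0.9659
  joint[2] = (5.6292, -3.2500) + 9.8 * (0.2588, -0.9659) = (5.6292 + 2.5364, -3.2500 + -9.4661) = (8.1656, -12.7161)
End effector: (8.1656, -12.7161)

Answer: 8.1656 -12.7161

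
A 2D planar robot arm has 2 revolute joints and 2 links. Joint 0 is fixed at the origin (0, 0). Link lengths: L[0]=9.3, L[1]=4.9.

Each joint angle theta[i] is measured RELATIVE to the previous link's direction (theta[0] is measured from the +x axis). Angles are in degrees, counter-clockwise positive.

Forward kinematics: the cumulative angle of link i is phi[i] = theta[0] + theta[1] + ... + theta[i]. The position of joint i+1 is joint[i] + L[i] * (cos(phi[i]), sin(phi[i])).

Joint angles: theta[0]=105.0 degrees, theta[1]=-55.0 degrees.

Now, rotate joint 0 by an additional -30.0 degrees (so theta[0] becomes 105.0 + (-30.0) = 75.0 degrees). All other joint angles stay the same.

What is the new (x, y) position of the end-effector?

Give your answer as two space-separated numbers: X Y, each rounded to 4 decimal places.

Answer: 7.0115 10.6590

Derivation:
joint[0] = (0.0000, 0.0000)  (base)
link 0: phi[0] = 75 = 75 deg
  cos(75 deg) = 0.2588, sin(75 deg) = 0.9659
  joint[1] = (0.0000, 0.0000) + 9.3 * (0.2588, 0.9659) = (0.0000 + 2.4070, 0.0000 + 8.9831) = (2.4070, 8.9831)
link 1: phi[1] = 75 + -55 = 20 deg
  cos(20 deg) = 0.9397, sin(20 deg) = 0.3420
  joint[2] = (2.4070, 8.9831) + 4.9 * (0.9397, 0.3420) = (2.4070 + 4.6045, 8.9831 + 1.6759) = (7.0115, 10.6590)
End effector: (7.0115, 10.6590)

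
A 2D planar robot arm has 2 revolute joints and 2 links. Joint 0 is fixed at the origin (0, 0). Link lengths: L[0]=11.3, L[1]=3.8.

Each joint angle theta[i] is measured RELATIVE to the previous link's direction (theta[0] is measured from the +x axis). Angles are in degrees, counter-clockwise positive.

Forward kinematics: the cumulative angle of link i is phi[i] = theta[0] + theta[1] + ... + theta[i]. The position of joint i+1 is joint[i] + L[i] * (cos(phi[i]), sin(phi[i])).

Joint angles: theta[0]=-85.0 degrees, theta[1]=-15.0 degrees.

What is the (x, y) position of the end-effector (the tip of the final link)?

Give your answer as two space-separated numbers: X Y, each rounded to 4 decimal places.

Answer: 0.3250 -14.9993

Derivation:
joint[0] = (0.0000, 0.0000)  (base)
link 0: phi[0] = -85 = -85 deg
  cos(-85 deg) = 0.0872, sin(-85 deg) = -0.9962
  joint[1] = (0.0000, 0.0000) + 11.3 * (0.0872, -0.9962) = (0.0000 + 0.9849, 0.0000 + -11.2570) = (0.9849, -11.2570)
link 1: phi[1] = -85 + -15 = -100 deg
  cos(-100 deg) = -0.1736, sin(-100 deg) = -0.9848
  joint[2] = (0.9849, -11.2570) + 3.8 * (-0.1736, -0.9848) = (0.9849 + -0.6599, -11.2570 + -3.7423) = (0.3250, -14.9993)
End effector: (0.3250, -14.9993)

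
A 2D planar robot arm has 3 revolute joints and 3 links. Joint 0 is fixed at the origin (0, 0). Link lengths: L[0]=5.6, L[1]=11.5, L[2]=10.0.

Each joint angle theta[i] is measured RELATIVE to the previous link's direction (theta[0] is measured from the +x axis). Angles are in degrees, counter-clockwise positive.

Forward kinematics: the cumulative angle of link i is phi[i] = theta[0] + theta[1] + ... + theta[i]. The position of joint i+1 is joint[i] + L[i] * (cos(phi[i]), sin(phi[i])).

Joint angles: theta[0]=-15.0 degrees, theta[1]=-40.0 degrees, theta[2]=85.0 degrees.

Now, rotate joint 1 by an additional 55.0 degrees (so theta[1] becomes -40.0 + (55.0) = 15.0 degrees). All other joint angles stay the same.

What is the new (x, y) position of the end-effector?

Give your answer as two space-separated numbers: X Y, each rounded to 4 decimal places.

joint[0] = (0.0000, 0.0000)  (base)
link 0: phi[0] = -15 = -15 deg
  cos(-15 deg) = 0.9659, sin(-15 deg) = -0.2588
  joint[1] = (0.0000, 0.0000) + 5.6 * (0.9659, -0.2588) = (0.0000 + 5.4092, 0.0000 + -1.4494) = (5.4092, -1.4494)
link 1: phi[1] = -15 + 15 = 0 deg
  cos(0 deg) = 1.0000, sin(0 deg) = 0.0000
  joint[2] = (5.4092, -1.4494) + 11.5 * (1.0000, 0.0000) = (5.4092 + 11.5000, -1.4494 + 0.0000) = (16.9092, -1.4494)
link 2: phi[2] = -15 + 15 + 85 = 85 deg
  cos(85 deg) = 0.0872, sin(85 deg) = 0.9962
  joint[3] = (16.9092, -1.4494) + 10 * (0.0872, 0.9962) = (16.9092 + 0.8716, -1.4494 + 9.9619) = (17.7807, 8.5126)
End effector: (17.7807, 8.5126)

Answer: 17.7807 8.5126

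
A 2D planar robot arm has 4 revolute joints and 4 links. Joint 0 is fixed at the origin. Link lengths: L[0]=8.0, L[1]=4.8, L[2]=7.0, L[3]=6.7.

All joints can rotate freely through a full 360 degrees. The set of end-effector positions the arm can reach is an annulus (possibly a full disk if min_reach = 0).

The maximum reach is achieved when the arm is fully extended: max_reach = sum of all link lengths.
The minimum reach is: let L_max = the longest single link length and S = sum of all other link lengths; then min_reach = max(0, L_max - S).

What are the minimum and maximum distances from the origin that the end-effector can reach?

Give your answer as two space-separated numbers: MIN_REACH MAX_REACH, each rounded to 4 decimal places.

Answer: 0.0000 26.5000

Derivation:
Link lengths: [8.0, 4.8, 7.0, 6.7]
max_reach = 8 + 4.8 + 7 + 6.7 = 26.5
L_max = max([8.0, 4.8, 7.0, 6.7]) = 8
S (sum of others) = 26.5 - 8 = 18.5
min_reach = max(0, 8 - 18.5) = max(0, -10.5) = 0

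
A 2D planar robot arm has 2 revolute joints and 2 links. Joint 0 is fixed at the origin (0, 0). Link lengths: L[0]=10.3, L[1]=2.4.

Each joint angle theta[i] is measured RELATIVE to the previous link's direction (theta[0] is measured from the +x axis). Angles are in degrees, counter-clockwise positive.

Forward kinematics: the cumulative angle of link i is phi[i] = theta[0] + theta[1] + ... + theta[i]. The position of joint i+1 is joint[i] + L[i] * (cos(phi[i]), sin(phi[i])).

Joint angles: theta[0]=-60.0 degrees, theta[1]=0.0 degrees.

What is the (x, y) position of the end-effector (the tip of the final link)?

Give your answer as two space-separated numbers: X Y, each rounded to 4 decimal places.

Answer: 6.3500 -10.9985

Derivation:
joint[0] = (0.0000, 0.0000)  (base)
link 0: phi[0] = -60 = -60 deg
  cos(-60 deg) = 0.5000, sin(-60 deg) = -0.8660
  joint[1] = (0.0000, 0.0000) + 10.3 * (0.5000, -0.8660) = (0.0000 + 5.1500, 0.0000 + -8.9201) = (5.1500, -8.9201)
link 1: phi[1] = -60 + 0 = -60 deg
  cos(-60 deg) = 0.5000, sin(-60 deg) = -0.8660
  joint[2] = (5.1500, -8.9201) + 2.4 * (0.5000, -0.8660) = (5.1500 + 1.2000, -8.9201 + -2.0785) = (6.3500, -10.9985)
End effector: (6.3500, -10.9985)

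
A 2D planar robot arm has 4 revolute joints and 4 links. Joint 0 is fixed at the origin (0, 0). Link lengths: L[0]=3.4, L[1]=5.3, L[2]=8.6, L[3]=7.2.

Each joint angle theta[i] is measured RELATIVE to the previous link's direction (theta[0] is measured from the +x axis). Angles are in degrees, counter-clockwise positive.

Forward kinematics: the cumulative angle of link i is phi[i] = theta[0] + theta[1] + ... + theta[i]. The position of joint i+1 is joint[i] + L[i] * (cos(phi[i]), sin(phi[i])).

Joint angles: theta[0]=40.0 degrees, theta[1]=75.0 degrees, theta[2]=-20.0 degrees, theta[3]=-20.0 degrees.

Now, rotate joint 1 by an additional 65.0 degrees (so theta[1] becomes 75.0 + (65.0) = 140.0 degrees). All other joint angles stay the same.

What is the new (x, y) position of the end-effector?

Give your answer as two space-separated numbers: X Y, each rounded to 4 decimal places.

joint[0] = (0.0000, 0.0000)  (base)
link 0: phi[0] = 40 = 40 deg
  cos(40 deg) = 0.7660, sin(40 deg) = 0.6428
  joint[1] = (0.0000, 0.0000) + 3.4 * (0.7660, 0.6428) = (0.0000 + 2.6046, 0.0000 + 2.1855) = (2.6046, 2.1855)
link 1: phi[1] = 40 + 140 = 180 deg
  cos(180 deg) = -1.0000, sin(180 deg) = 0.0000
  joint[2] = (2.6046, 2.1855) + 5.3 * (-1.0000, 0.0000) = (2.6046 + -5.3000, 2.1855 + 0.0000) = (-2.6954, 2.1855)
link 2: phi[2] = 40 + 140 + -20 = 160 deg
  cos(160 deg) = -0.9397, sin(160 deg) = 0.3420
  joint[3] = (-2.6954, 2.1855) + 8.6 * (-0.9397, 0.3420) = (-2.6954 + -8.0814, 2.1855 + 2.9414) = (-10.7768, 5.1269)
link 3: phi[3] = 40 + 140 + -20 + -20 = 140 deg
  cos(140 deg) = -0.7660, sin(140 deg) = 0.6428
  joint[4] = (-10.7768, 5.1269) + 7.2 * (-0.7660, 0.6428) = (-10.7768 + -5.5155, 5.1269 + 4.6281) = (-16.2923, 9.7549)
End effector: (-16.2923, 9.7549)

Answer: -16.2923 9.7549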